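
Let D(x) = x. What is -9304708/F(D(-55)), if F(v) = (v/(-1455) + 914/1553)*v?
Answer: 4205011553484/15568135 ≈ 2.7010e+5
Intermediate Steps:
F(v) = v*(914/1553 - v/1455) (F(v) = (v*(-1/1455) + 914*(1/1553))*v = (-v/1455 + 914/1553)*v = (914/1553 - v/1455)*v = v*(914/1553 - v/1455))
-9304708/F(D(-55)) = -9304708*(-451923/(11*(1329870 - 1553*(-55)))) = -9304708*(-451923/(11*(1329870 + 85415))) = -9304708/((1/2259615)*(-55)*1415285) = -9304708/(-15568135/451923) = -9304708*(-451923/15568135) = 4205011553484/15568135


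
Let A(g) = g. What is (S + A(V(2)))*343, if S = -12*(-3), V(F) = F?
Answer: 13034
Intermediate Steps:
S = 36
(S + A(V(2)))*343 = (36 + 2)*343 = 38*343 = 13034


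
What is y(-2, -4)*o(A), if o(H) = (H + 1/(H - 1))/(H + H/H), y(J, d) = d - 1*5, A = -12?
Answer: -1413/143 ≈ -9.8811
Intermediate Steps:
y(J, d) = -5 + d (y(J, d) = d - 5 = -5 + d)
o(H) = (H + 1/(-1 + H))/(1 + H) (o(H) = (H + 1/(-1 + H))/(H + 1) = (H + 1/(-1 + H))/(1 + H))
y(-2, -4)*o(A) = (-5 - 4)*((1 + (-12)² - 1*(-12))/(-1 + (-12)²)) = -9*(1 + 144 + 12)/(-1 + 144) = -9*157/143 = -1413/143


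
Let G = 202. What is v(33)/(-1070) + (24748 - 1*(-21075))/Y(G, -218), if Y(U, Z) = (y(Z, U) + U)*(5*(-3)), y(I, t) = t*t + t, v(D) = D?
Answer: -6942857/66138840 ≈ -0.10497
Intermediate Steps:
y(I, t) = t + t² (y(I, t) = t² + t = t + t²)
Y(U, Z) = -15*U - 15*U*(1 + U) (Y(U, Z) = (U*(1 + U) + U)*(5*(-3)) = (U + U*(1 + U))*(-15) = -15*U - 15*U*(1 + U))
v(33)/(-1070) + (24748 - 1*(-21075))/Y(G, -218) = 33/(-1070) + (24748 - 1*(-21075))/((15*202*(-2 - 1*202))) = 33*(-1/1070) + (24748 + 21075)/((15*202*(-2 - 202))) = -33/1070 + 45823/((15*202*(-204))) = -33/1070 + 45823/(-618120) = -33/1070 + 45823*(-1/618120) = -33/1070 - 45823/618120 = -6942857/66138840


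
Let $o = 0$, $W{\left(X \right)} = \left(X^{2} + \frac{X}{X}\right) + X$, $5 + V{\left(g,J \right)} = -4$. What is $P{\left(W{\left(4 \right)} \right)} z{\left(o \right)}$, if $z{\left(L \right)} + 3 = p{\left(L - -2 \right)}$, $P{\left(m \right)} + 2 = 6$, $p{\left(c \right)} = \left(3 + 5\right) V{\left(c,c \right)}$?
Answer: $-300$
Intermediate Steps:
$V{\left(g,J \right)} = -9$ ($V{\left(g,J \right)} = -5 - 4 = -9$)
$W{\left(X \right)} = 1 + X + X^{2}$ ($W{\left(X \right)} = \left(X^{2} + 1\right) + X = \left(1 + X^{2}\right) + X = 1 + X + X^{2}$)
$p{\left(c \right)} = -72$ ($p{\left(c \right)} = \left(3 + 5\right) \left(-9\right) = 8 \left(-9\right) = -72$)
$P{\left(m \right)} = 4$ ($P{\left(m \right)} = -2 + 6 = 4$)
$z{\left(L \right)} = -75$ ($z{\left(L \right)} = -3 - 72 = -75$)
$P{\left(W{\left(4 \right)} \right)} z{\left(o \right)} = 4 \left(-75\right) = -300$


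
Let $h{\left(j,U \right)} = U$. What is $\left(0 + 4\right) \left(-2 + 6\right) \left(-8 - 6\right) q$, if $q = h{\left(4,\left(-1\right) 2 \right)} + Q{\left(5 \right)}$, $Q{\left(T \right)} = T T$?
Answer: $-5152$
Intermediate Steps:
$Q{\left(T \right)} = T^{2}$
$q = 23$ ($q = \left(-1\right) 2 + 5^{2} = -2 + 25 = 23$)
$\left(0 + 4\right) \left(-2 + 6\right) \left(-8 - 6\right) q = \left(0 + 4\right) \left(-2 + 6\right) \left(-8 - 6\right) 23 = 4 \cdot 4 \left(-14\right) 23 = 4 \left(-56\right) 23 = \left(-224\right) 23 = -5152$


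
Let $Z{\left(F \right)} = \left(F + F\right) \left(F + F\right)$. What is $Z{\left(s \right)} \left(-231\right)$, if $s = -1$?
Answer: $-924$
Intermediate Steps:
$Z{\left(F \right)} = 4 F^{2}$ ($Z{\left(F \right)} = 2 F 2 F = 4 F^{2}$)
$Z{\left(s \right)} \left(-231\right) = 4 \left(-1\right)^{2} \left(-231\right) = 4 \cdot 1 \left(-231\right) = 4 \left(-231\right) = -924$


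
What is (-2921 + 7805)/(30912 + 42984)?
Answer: 407/6158 ≈ 0.066093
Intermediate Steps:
(-2921 + 7805)/(30912 + 42984) = 4884/73896 = 4884*(1/73896) = 407/6158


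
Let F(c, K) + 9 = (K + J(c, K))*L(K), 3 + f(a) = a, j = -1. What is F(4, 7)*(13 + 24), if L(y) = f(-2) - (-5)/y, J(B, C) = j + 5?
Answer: -14541/7 ≈ -2077.3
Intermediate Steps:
f(a) = -3 + a
J(B, C) = 4 (J(B, C) = -1 + 5 = 4)
L(y) = -5 + 5/y (L(y) = (-3 - 2) - (-5)/y = -5 + 5/y)
F(c, K) = -9 + (-5 + 5/K)*(4 + K) (F(c, K) = -9 + (K + 4)*(-5 + 5/K) = -9 + (4 + K)*(-5 + 5/K) = -9 + (-5 + 5/K)*(4 + K))
F(4, 7)*(13 + 24) = (-24 - 5*7 + 20/7)*(13 + 24) = (-24 - 35 + 20*(1/7))*37 = (-24 - 35 + 20/7)*37 = -393/7*37 = -14541/7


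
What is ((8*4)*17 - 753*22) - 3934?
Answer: -19956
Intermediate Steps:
((8*4)*17 - 753*22) - 3934 = (32*17 - 16566) - 3934 = (544 - 16566) - 3934 = -16022 - 3934 = -19956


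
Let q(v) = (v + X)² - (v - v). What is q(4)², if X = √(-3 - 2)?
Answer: (4 + I*√5)⁴ ≈ -199.0 + 393.55*I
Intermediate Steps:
X = I*√5 (X = √(-5) = I*√5 ≈ 2.2361*I)
q(v) = (v + I*√5)² (q(v) = (v + I*√5)² - (v - v) = (v + I*√5)² - 1*0 = (v + I*√5)² + 0 = (v + I*√5)²)
q(4)² = ((4 + I*√5)²)² = (4 + I*√5)⁴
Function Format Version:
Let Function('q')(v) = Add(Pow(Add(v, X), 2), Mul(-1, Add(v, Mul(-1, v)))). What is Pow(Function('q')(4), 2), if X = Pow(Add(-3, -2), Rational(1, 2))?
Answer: Pow(Add(4, Mul(I, Pow(5, Rational(1, 2)))), 4) ≈ Add(-199.00, Mul(393.55, I))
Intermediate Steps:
X = Mul(I, Pow(5, Rational(1, 2))) (X = Pow(-5, Rational(1, 2)) = Mul(I, Pow(5, Rational(1, 2))) ≈ Mul(2.2361, I))
Function('q')(v) = Pow(Add(v, Mul(I, Pow(5, Rational(1, 2)))), 2) (Function('q')(v) = Add(Pow(Add(v, Mul(I, Pow(5, Rational(1, 2)))), 2), Mul(-1, Add(v, Mul(-1, v)))) = Add(Pow(Add(v, Mul(I, Pow(5, Rational(1, 2)))), 2), Mul(-1, 0)) = Add(Pow(Add(v, Mul(I, Pow(5, Rational(1, 2)))), 2), 0) = Pow(Add(v, Mul(I, Pow(5, Rational(1, 2)))), 2))
Pow(Function('q')(4), 2) = Pow(Pow(Add(4, Mul(I, Pow(5, Rational(1, 2)))), 2), 2) = Pow(Add(4, Mul(I, Pow(5, Rational(1, 2)))), 4)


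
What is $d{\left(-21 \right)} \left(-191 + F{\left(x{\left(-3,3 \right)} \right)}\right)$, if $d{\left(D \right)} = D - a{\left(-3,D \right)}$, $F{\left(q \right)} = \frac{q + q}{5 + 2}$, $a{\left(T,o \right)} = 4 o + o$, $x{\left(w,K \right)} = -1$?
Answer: $-16068$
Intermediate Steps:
$a{\left(T,o \right)} = 5 o$
$F{\left(q \right)} = \frac{2 q}{7}$
$d{\left(D \right)} = - 4 D$ ($d{\left(D \right)} = D - 5 D = - 4 D$)
$d{\left(-21 \right)} \left(-191 + F{\left(x{\left(-3,3 \right)} \right)}\right) = \left(-4\right) \left(-21\right) \left(-191 + \frac{2}{7} \left(-1\right)\right) = 84 \left(-191 - \frac{2}{7}\right) = 84 \left(- \frac{1339}{7}\right) = -16068$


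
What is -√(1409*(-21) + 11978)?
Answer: -I*√17611 ≈ -132.71*I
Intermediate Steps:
-√(1409*(-21) + 11978) = -√(-29589 + 11978) = -√(-17611) = -I*√17611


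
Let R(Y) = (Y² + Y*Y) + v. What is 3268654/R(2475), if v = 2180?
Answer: 1634327/6126715 ≈ 0.26675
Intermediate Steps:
R(Y) = 2180 + 2*Y² (R(Y) = (Y² + Y*Y) + 2180 = (Y² + Y²) + 2180 = 2*Y² + 2180 = 2180 + 2*Y²)
3268654/R(2475) = 3268654/(2180 + 2*2475²) = 3268654/(2180 + 2*6125625) = 3268654/(2180 + 12251250) = 3268654/12253430 = 3268654*(1/12253430) = 1634327/6126715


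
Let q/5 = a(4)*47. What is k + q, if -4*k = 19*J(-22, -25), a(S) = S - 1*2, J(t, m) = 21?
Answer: 1481/4 ≈ 370.25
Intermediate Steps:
a(S) = -2 + S (a(S) = S - 2 = -2 + S)
k = -399/4 (k = -19*21/4 = -¼*399 = -399/4 ≈ -99.750)
q = 470 (q = 5*((-2 + 4)*47) = 5*(2*47) = 5*94 = 470)
k + q = -399/4 + 470 = 1481/4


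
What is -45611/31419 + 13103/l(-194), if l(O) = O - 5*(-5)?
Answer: -419391416/5309811 ≈ -78.984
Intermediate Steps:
l(O) = 25 + O (l(O) = O + 25 = 25 + O)
-45611/31419 + 13103/l(-194) = -45611/31419 + 13103/(25 - 194) = -45611*1/31419 + 13103/(-169) = -45611/31419 + 13103*(-1/169) = -45611/31419 - 13103/169 = -419391416/5309811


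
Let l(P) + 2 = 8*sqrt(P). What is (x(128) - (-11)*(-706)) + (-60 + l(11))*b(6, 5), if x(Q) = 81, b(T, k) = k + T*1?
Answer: -8367 + 88*sqrt(11) ≈ -8075.1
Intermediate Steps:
b(T, k) = T + k (b(T, k) = k + T = T + k)
l(P) = -2 + 8*sqrt(P)
(x(128) - (-11)*(-706)) + (-60 + l(11))*b(6, 5) = (81 - (-11)*(-706)) + (-60 + (-2 + 8*sqrt(11)))*(6 + 5) = (81 - 1*7766) + (-62 + 8*sqrt(11))*11 = (81 - 7766) + (-682 + 88*sqrt(11)) = -7685 + (-682 + 88*sqrt(11)) = -8367 + 88*sqrt(11)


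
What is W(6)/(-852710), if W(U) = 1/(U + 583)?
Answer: -1/502246190 ≈ -1.9911e-9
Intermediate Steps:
W(U) = 1/(583 + U)
W(6)/(-852710) = 1/((583 + 6)*(-852710)) = -1/852710/589 = (1/589)*(-1/852710) = -1/502246190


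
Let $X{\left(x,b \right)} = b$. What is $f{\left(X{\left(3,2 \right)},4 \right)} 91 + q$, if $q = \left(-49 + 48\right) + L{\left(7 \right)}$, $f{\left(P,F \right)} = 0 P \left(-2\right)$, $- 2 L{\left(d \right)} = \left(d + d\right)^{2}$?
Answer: $-99$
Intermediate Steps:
$L{\left(d \right)} = - 2 d^{2}$ ($L{\left(d \right)} = - \frac{\left(d + d\right)^{2}}{2} = - \frac{\left(2 d\right)^{2}}{2} = - \frac{4 d^{2}}{2} = - 2 d^{2}$)
$f{\left(P,F \right)} = 0$ ($f{\left(P,F \right)} = 0 \left(-2\right) = 0$)
$q = -99$ ($q = \left(-49 + 48\right) - 2 \cdot 7^{2} = -1 - 98 = -99$)
$f{\left(X{\left(3,2 \right)},4 \right)} 91 + q = 0 \cdot 91 - 99 = 0 - 99 = -99$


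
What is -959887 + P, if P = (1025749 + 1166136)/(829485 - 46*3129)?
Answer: -658049300852/685551 ≈ -9.5988e+5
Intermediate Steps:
P = 2191885/685551 (P = 2191885/(829485 - 143934) = 2191885/685551 ≈ 3.1973)
-959887 + P = -959887 + 2191885/685551 = -658049300852/685551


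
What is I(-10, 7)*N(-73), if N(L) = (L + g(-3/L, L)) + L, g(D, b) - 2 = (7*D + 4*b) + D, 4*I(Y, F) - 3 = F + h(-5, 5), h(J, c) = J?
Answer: -39755/73 ≈ -544.59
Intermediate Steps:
I(Y, F) = -½ + F/4 (I(Y, F) = ¾ + (F - 5)/4 = ¾ + (-5 + F)/4 = ¾ + (-5/4 + F/4) = -½ + F/4)
g(D, b) = 2 + 4*b + 8*D (g(D, b) = 2 + ((7*D + 4*b) + D) = 2 + ((4*b + 7*D) + D) = 2 + (4*b + 8*D) = 2 + 4*b + 8*D)
N(L) = 2 - 24/L + 6*L (N(L) = (L + (2 + 4*L + 8*(-3/L))) + L = (L + (2 + 4*L - 24/L)) + L = (L + (2 - 24/L + 4*L)) + L = (2 - 24/L + 5*L) + L = 2 - 24/L + 6*L)
I(-10, 7)*N(-73) = (-½ + (¼)*7)*(2 - 24/(-73) + 6*(-73)) = (-½ + 7/4)*(2 - 24*(-1/73) - 438) = 5*(2 + 24/73 - 438)/4 = (5/4)*(-31804/73) = -39755/73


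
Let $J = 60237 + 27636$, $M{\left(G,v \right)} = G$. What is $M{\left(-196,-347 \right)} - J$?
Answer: $-88069$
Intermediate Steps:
$J = 87873$
$M{\left(-196,-347 \right)} - J = -196 - 87873 = -88069$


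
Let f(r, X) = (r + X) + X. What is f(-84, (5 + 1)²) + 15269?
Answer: 15257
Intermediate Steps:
f(r, X) = r + 2*X (f(r, X) = (X + r) + X = r + 2*X)
f(-84, (5 + 1)²) + 15269 = (-84 + 2*(5 + 1)²) + 15269 = (-84 + 2*6²) + 15269 = (-84 + 2*36) + 15269 = (-84 + 72) + 15269 = -12 + 15269 = 15257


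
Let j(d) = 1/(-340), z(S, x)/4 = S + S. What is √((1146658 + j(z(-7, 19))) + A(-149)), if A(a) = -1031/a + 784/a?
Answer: √735707039775815/25330 ≈ 1070.8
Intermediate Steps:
z(S, x) = 8*S (z(S, x) = 4*(S + S) = 4*(2*S) = 8*S)
j(d) = -1/340
A(a) = -247/a
√((1146658 + j(z(-7, 19))) + A(-149)) = √((1146658 - 1/340) - 247/(-149)) = √(389863719/340 - 247*(-1/149)) = √(389863719/340 + 247/149) = √(58089778111/50660) = √735707039775815/25330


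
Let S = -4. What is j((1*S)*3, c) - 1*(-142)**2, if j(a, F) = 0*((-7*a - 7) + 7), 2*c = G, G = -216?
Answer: -20164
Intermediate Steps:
c = -108 (c = (1/2)*(-216) = -108)
j(a, F) = 0 (j(a, F) = 0*((-7 - 7*a) + 7) = 0*(-7*a) = 0)
j((1*S)*3, c) - 1*(-142)**2 = 0 - 1*(-142)**2 = 0 - 1*20164 = 0 - 20164 = -20164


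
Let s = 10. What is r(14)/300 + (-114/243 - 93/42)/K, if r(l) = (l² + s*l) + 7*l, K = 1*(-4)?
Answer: 240127/113400 ≈ 2.1175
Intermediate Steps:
K = -4
r(l) = l² + 17*l (r(l) = (l² + 10*l) + 7*l = l² + 17*l)
r(14)/300 + (-114/243 - 93/42)/K = (14*(17 + 14))/300 + (-114/243 - 93/42)/(-4) = (14*31)*(1/300) + (-114*1/243 - 93*1/42)*(-¼) = 434*(1/300) + (-38/81 - 31/14)*(-¼) = 217/150 - 3043/1134*(-¼) = 217/150 + 3043/4536 = 240127/113400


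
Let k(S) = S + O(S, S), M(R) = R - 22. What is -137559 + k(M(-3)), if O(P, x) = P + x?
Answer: -137634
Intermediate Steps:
M(R) = -22 + R
k(S) = 3*S (k(S) = S + (S + S) = S + 2*S = 3*S)
-137559 + k(M(-3)) = -137559 + 3*(-22 - 3) = -137559 + 3*(-25) = -137559 - 75 = -137634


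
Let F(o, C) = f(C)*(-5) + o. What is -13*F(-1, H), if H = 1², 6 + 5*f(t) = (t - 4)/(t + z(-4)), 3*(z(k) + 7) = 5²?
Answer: -572/7 ≈ -81.714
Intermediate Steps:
z(k) = 4/3 (z(k) = -7 + (⅓)*5² = -7 + (⅓)*25 = -7 + 25/3 = 4/3)
f(t) = -6/5 + (-4 + t)/(5*(4/3 + t)) (f(t) = -6/5 + ((t - 4)/(t + 4/3))/5 = -6/5 + ((-4 + t)/(4/3 + t))/5 = -6/5 + (-4 + t)/(5*(4/3 + t)))
H = 1
F(o, C) = o - 3*(-12 - 5*C)/(4 + 3*C) (F(o, C) = (3*(-12 - 5*C)/(5*(4 + 3*C)))*(-5) + o = -3*(-12 - 5*C)/(4 + 3*C) + o = o - 3*(-12 - 5*C)/(4 + 3*C))
-13*F(-1, H) = -13*(36 + 15*1 - (4 + 3*1))/(4 + 3*1) = -13*(36 + 15 - (4 + 3))/(4 + 3) = -13*(36 + 15 - 1*7)/7 = -13*(36 + 15 - 7)/7 = -13*44/7 = -572/7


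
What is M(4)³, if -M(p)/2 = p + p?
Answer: -4096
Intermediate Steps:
M(p) = -4*p (M(p) = -2*(p + p) = -4*p)
M(4)³ = (-4*4)³ = (-16)³ = -4096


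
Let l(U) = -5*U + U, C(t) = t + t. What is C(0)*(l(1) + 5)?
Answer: 0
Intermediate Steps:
C(t) = 2*t
l(U) = -4*U
C(0)*(l(1) + 5) = (2*0)*(-4*1 + 5) = 0*(-4 + 5) = 0*1 = 0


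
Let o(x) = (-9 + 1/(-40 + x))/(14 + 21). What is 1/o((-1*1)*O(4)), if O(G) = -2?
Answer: -190/49 ≈ -3.8776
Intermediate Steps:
o(x) = -9/35 + 1/(35*(-40 + x)) (o(x) = (-9 + 1/(-40 + x))/35 = (-9 + 1/(-40 + x))*(1/35) = -9/35 + 1/(35*(-40 + x)))
1/o((-1*1)*O(4)) = 1/((361 - 9*(-1*1)*(-2))/(35*(-40 - 1*1*(-2)))) = 1/((361 - (-9)*(-2))/(35*(-40 - 1*(-2)))) = 1/((361 - 9*2)/(35*(-40 + 2))) = 1/((1/35)*(361 - 18)/(-38)) = 1/((1/35)*(-1/38)*343) = 1/(-49/190) = -190/49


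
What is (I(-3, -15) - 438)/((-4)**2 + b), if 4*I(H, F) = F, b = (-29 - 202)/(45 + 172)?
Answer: -54777/1852 ≈ -29.577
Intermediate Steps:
b = -33/31 (b = -231/217 = -231*1/217 = -33/31 ≈ -1.0645)
I(H, F) = F/4
(I(-3, -15) - 438)/((-4)**2 + b) = ((1/4)*(-15) - 438)/((-4)**2 - 33/31) = (-15/4 - 438)/(16 - 33/31) = -1767/(4*463/31) = -1767/4*31/463 = -54777/1852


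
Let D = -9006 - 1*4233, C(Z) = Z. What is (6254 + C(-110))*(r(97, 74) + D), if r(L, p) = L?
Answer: -80744448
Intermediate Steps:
D = -13239 (D = -9006 - 4233 = -13239)
(6254 + C(-110))*(r(97, 74) + D) = (6254 - 110)*(97 - 13239) = 6144*(-13142) = -80744448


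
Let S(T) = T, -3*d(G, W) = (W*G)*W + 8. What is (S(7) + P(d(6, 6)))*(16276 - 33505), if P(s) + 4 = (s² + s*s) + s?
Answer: -572617301/3 ≈ -1.9087e+8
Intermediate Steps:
d(G, W) = -8/3 - G*W²/3 (d(G, W) = -((W*G)*W + 8)/3 = -((G*W)*W + 8)/3 = -(G*W² + 8)/3 = -(8 + G*W²)/3 = -8/3 - G*W²/3)
P(s) = -4 + s + 2*s² (P(s) = -4 + ((s² + s*s) + s) = -4 + ((s² + s²) + s) = -4 + (2*s² + s) = -4 + (s + 2*s²) = -4 + s + 2*s²)
(S(7) + P(d(6, 6)))*(16276 - 33505) = (7 + (-4 + (-8/3 - ⅓*6*6²) + 2*(-8/3 - ⅓*6*6²)²))*(16276 - 33505) = (7 + (-4 + (-8/3 - ⅓*6*36) + 2*(-8/3 - ⅓*6*36)²))*(-17229) = (7 + (-4 + (-8/3 - 72) + 2*(-8/3 - 72)²))*(-17229) = (7 + (-4 - 224/3 + 2*(-224/3)²))*(-17229) = (7 + (-4 - 224/3 + 2*(50176/9)))*(-17229) = (7 + (-4 - 224/3 + 100352/9))*(-17229) = (7 + 99644/9)*(-17229) = (99707/9)*(-17229) = -572617301/3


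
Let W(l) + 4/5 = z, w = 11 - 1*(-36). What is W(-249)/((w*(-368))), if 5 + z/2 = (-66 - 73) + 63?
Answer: 407/43240 ≈ 0.0094126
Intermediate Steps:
z = -162 (z = -10 + 2*((-66 - 73) + 63) = -10 + 2*(-139 + 63) = -10 + 2*(-76) = -10 - 152 = -162)
w = 47 (w = 11 + 36 = 47)
W(l) = -814/5 (W(l) = -4/5 - 162 = -814/5)
W(-249)/((w*(-368))) = -814/(5*(47*(-368))) = -814/5/(-17296) = -814/5*(-1/17296) = 407/43240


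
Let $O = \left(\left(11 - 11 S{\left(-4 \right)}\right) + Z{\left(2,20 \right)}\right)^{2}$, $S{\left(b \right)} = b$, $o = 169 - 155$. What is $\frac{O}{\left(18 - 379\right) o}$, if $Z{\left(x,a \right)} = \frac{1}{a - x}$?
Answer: $- \frac{982081}{1637496} \approx -0.59975$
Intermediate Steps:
$o = 14$
$O = \frac{982081}{324}$ ($O = \left(\left(11 - -44\right) + \frac{1}{20 - 2}\right)^{2} = \left(\left(11 + 44\right) + \frac{1}{20 - 2}\right)^{2} = \left(55 + \frac{1}{18}\right)^{2} = \left(\frac{991}{18}\right)^{2} = \frac{982081}{324} \approx 3031.1$)
$\frac{O}{\left(18 - 379\right) o} = \frac{982081}{324 \left(18 - 379\right) 14} = \frac{982081}{324 \left(\left(-361\right) 14\right)} = \frac{982081}{324 \left(-5054\right)} = \frac{982081}{324} \left(- \frac{1}{5054}\right) = - \frac{982081}{1637496}$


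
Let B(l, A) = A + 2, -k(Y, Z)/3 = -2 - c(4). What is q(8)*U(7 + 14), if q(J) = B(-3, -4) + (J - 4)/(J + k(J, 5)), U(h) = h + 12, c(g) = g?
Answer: -792/13 ≈ -60.923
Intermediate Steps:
k(Y, Z) = 18 (k(Y, Z) = -3*(-2 - 1*4) = -3*(-2 - 4) = -3*(-6) = 18)
U(h) = 12 + h
B(l, A) = 2 + A
q(J) = -2 + (-4 + J)/(18 + J) (q(J) = (2 - 4) + (J - 4)/(J + 18) = -2 + (-4 + J)/(18 + J))
q(8)*U(7 + 14) = ((-40 - 1*8)/(18 + 8))*(12 + (7 + 14)) = ((-40 - 8)/26)*(12 + 21) = ((1/26)*(-48))*33 = -24/13*33 = -792/13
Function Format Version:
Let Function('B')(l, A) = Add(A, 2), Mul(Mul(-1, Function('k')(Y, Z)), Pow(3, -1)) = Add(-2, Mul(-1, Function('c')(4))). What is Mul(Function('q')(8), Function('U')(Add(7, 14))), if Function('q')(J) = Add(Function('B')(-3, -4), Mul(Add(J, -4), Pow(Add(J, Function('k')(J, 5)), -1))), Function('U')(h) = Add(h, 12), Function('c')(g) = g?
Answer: Rational(-792, 13) ≈ -60.923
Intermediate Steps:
Function('k')(Y, Z) = 18 (Function('k')(Y, Z) = Mul(-3, Add(-2, Mul(-1, 4))) = Mul(-3, Add(-2, -4)) = Mul(-3, -6) = 18)
Function('U')(h) = Add(12, h)
Function('B')(l, A) = Add(2, A)
Function('q')(J) = Add(-2, Mul(Pow(Add(18, J), -1), Add(-4, J))) (Function('q')(J) = Add(Add(2, -4), Mul(Add(J, -4), Pow(Add(J, 18), -1))) = Add(-2, Mul(Add(-4, J), Pow(Add(18, J), -1))) = Add(-2, Mul(Pow(Add(18, J), -1), Add(-4, J))))
Mul(Function('q')(8), Function('U')(Add(7, 14))) = Mul(Mul(Pow(Add(18, 8), -1), Add(-40, Mul(-1, 8))), Add(12, Add(7, 14))) = Mul(Mul(Pow(26, -1), Add(-40, -8)), Add(12, 21)) = Mul(Mul(Rational(1, 26), -48), 33) = Mul(Rational(-24, 13), 33) = Rational(-792, 13)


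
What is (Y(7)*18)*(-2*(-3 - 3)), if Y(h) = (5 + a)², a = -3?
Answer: 864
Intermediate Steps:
Y(h) = 4 (Y(h) = (5 - 3)² = 2² = 4)
(Y(7)*18)*(-2*(-3 - 3)) = (4*18)*(-2*(-3 - 3)) = 72*(-2*(-6)) = 72*12 = 864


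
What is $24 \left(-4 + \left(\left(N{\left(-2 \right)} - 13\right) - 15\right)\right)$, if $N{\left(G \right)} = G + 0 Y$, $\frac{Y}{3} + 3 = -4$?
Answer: $-816$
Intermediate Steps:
$Y = -21$ ($Y = -9 + 3 \left(-4\right) = -9 - 12 = -21$)
$N{\left(G \right)} = G$ ($N{\left(G \right)} = G + 0 \left(-21\right) = G + 0 = G$)
$24 \left(-4 + \left(\left(N{\left(-2 \right)} - 13\right) - 15\right)\right) = 24 \left(-4 - 30\right) = 24 \left(-34\right) = -816$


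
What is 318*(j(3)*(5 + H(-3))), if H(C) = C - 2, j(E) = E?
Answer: 0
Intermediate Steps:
H(C) = -2 + C
318*(j(3)*(5 + H(-3))) = 318*(3*(5 + (-2 - 3))) = 318*(3*(5 - 5)) = 318*(3*0) = 318*0 = 0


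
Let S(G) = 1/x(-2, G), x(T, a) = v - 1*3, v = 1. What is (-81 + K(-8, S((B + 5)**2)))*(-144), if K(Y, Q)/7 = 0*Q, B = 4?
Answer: 11664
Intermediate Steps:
x(T, a) = -2 (x(T, a) = 1 - 1*3 = 1 - 3 = -2)
S(G) = -1/2 (S(G) = 1/(-2) = -1/2)
K(Y, Q) = 0 (K(Y, Q) = 7*(0*Q) = 7*0 = 0)
(-81 + K(-8, S((B + 5)**2)))*(-144) = (-81 + 0)*(-144) = -81*(-144) = 11664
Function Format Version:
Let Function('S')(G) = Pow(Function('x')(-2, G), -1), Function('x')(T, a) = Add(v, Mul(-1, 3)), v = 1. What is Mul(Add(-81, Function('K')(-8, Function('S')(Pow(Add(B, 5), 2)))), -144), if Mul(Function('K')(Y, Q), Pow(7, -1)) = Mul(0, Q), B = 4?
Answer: 11664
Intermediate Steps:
Function('x')(T, a) = -2 (Function('x')(T, a) = Add(1, Mul(-1, 3)) = Add(1, -3) = -2)
Function('S')(G) = Rational(-1, 2) (Function('S')(G) = Pow(-2, -1) = Rational(-1, 2))
Function('K')(Y, Q) = 0 (Function('K')(Y, Q) = Mul(7, Mul(0, Q)) = Mul(7, 0) = 0)
Mul(Add(-81, Function('K')(-8, Function('S')(Pow(Add(B, 5), 2)))), -144) = Mul(Add(-81, 0), -144) = Mul(-81, -144) = 11664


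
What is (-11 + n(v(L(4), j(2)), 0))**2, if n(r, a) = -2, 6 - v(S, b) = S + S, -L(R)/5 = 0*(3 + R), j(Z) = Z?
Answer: 169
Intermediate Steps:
L(R) = 0 (L(R) = -0*(3 + R) = -5*0 = 0)
v(S, b) = 6 - 2*S (v(S, b) = 6 - (S + S) = 6 - 2*S)
(-11 + n(v(L(4), j(2)), 0))**2 = (-11 - 2)**2 = (-13)**2 = 169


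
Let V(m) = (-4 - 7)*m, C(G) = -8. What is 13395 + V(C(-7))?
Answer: 13483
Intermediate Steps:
V(m) = -11*m
13395 + V(C(-7)) = 13395 - 11*(-8) = 13395 + 88 = 13483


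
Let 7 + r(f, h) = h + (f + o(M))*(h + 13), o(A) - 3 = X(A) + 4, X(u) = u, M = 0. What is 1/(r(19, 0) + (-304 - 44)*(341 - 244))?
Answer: -1/33425 ≈ -2.9918e-5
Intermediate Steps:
o(A) = 7 + A (o(A) = 3 + (A + 4) = 3 + (4 + A) = 7 + A)
r(f, h) = -7 + h + (7 + f)*(13 + h) (r(f, h) = -7 + (h + (f + (7 + 0))*(h + 13)) = -7 + (h + (f + 7)*(13 + h)) = -7 + (h + (7 + f)*(13 + h)) = -7 + h + (7 + f)*(13 + h))
1/(r(19, 0) + (-304 - 44)*(341 - 244)) = 1/((84 + 8*0 + 13*19 + 19*0) + (-304 - 44)*(341 - 244)) = 1/((84 + 0 + 247 + 0) - 348*97) = 1/(331 - 33756) = 1/(-33425) = -1/33425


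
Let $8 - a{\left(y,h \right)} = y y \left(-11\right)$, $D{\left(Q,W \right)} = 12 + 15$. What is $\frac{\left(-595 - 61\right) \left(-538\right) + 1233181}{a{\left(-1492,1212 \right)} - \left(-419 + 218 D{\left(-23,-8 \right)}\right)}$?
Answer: $\frac{528703}{8160415} \approx 0.064789$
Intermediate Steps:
$D{\left(Q,W \right)} = 27$
$a{\left(y,h \right)} = 8 + 11 y^{2}$ ($a{\left(y,h \right)} = 8 - y y \left(-11\right) = 8 - y^{2} \left(-11\right) = 8 - - 11 y^{2} = 8 + 11 y^{2}$)
$\frac{\left(-595 - 61\right) \left(-538\right) + 1233181}{a{\left(-1492,1212 \right)} - \left(-419 + 218 D{\left(-23,-8 \right)}\right)} = \frac{\left(-595 - 61\right) \left(-538\right) + 1233181}{\left(8 + 11 \left(-1492\right)^{2}\right) + \left(\left(-218\right) 27 + 419\right)} = \frac{\left(-656\right) \left(-538\right) + 1233181}{\left(8 + 11 \cdot 2226064\right) + \left(-5886 + 419\right)} = \frac{352928 + 1233181}{\left(8 + 24486704\right) - 5467} = \frac{1586109}{24486712 - 5467} = \frac{1586109}{24481245} = 1586109 \cdot \frac{1}{24481245} = \frac{528703}{8160415}$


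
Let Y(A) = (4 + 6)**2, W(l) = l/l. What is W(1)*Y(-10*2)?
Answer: 100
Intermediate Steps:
W(l) = 1
Y(A) = 100 (Y(A) = 10**2 = 100)
W(1)*Y(-10*2) = 1*100 = 100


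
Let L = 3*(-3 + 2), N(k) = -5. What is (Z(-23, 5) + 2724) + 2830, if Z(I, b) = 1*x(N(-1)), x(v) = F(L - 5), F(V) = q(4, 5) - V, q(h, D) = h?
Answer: 5566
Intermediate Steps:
L = -3 (L = 3*(-1) = -3)
F(V) = 4 - V
x(v) = 12 (x(v) = 4 - (-3 - 5) = 4 - 1*(-8) = 4 + 8 = 12)
Z(I, b) = 12 (Z(I, b) = 1*12 = 12)
(Z(-23, 5) + 2724) + 2830 = (12 + 2724) + 2830 = 2736 + 2830 = 5566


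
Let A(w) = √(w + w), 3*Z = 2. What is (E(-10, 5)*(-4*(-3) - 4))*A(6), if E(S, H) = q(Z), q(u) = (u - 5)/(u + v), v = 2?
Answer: -26*√3 ≈ -45.033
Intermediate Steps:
Z = ⅔ (Z = (⅓)*2 = ⅔ ≈ 0.66667)
A(w) = √2*√w (A(w) = √(2*w) = √2*√w)
q(u) = (-5 + u)/(2 + u) (q(u) = (u - 5)/(u + 2) = (-5 + u)/(2 + u))
E(S, H) = -13/8 (E(S, H) = (-5 + ⅔)/(2 + ⅔) = -13/3/(8/3) = (3/8)*(-13/3) = -13/8)
(E(-10, 5)*(-4*(-3) - 4))*A(6) = (-13*(-4*(-3) - 4)/8)*(√2*√6) = (-13*(12 - 4)/8)*(2*√3) = (-13/8*8)*(2*√3) = -26*√3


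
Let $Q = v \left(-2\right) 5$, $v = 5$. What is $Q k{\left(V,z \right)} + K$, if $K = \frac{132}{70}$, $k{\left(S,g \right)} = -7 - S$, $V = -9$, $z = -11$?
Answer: $- \frac{3434}{35} \approx -98.114$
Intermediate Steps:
$K = \frac{66}{35}$ ($K = 132 \cdot \frac{1}{70} = \frac{66}{35} \approx 1.8857$)
$Q = -50$ ($Q = 5 \left(-2\right) 5 = \left(-10\right) 5 = -50$)
$Q k{\left(V,z \right)} + K = - 50 \left(-7 - -9\right) + \frac{66}{35} = - 50 \left(-7 + 9\right) + \frac{66}{35} = \left(-50\right) 2 + \frac{66}{35} = -100 + \frac{66}{35} = - \frac{3434}{35}$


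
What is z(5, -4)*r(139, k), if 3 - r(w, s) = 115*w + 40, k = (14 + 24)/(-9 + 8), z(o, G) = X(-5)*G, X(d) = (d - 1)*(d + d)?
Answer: 3845280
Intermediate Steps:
X(d) = 2*d*(-1 + d) (X(d) = (-1 + d)*(2*d) = 2*d*(-1 + d))
z(o, G) = 60*G (z(o, G) = (2*(-5)*(-1 - 5))*G = (2*(-5)*(-6))*G = 60*G)
k = -38 (k = 38/(-1) = 38*(-1) = -38)
r(w, s) = -37 - 115*w (r(w, s) = 3 - (115*w + 40) = 3 - (40 + 115*w) = 3 + (-40 - 115*w) = -37 - 115*w)
z(5, -4)*r(139, k) = (60*(-4))*(-37 - 115*139) = -240*(-37 - 15985) = -240*(-16022) = 3845280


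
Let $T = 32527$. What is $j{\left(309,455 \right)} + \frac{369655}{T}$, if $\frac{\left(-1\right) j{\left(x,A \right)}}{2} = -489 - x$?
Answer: $\frac{4752977}{2957} \approx 1607.4$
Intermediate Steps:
$j{\left(x,A \right)} = 978 + 2 x$ ($j{\left(x,A \right)} = - 2 \left(-489 - x\right) = 978 + 2 x$)
$j{\left(309,455 \right)} + \frac{369655}{T} = \left(978 + 2 \cdot 309\right) + \frac{369655}{32527} = \left(978 + 618\right) + 369655 \cdot \frac{1}{32527} = 1596 + \frac{33605}{2957} = \frac{4752977}{2957}$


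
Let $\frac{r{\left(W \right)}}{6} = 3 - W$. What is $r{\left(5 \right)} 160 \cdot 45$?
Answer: $-86400$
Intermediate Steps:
$r{\left(W \right)} = 18 - 6 W$ ($r{\left(W \right)} = 6 \left(3 - W\right) = 18 - 6 W$)
$r{\left(5 \right)} 160 \cdot 45 = \left(18 - 30\right) 160 \cdot 45 = \left(-12\right) 160 \cdot 45 = \left(-1920\right) 45 = -86400$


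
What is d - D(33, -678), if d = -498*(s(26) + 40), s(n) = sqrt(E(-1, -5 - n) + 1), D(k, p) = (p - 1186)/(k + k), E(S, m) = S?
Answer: -656428/33 ≈ -19892.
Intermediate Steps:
D(k, p) = (-1186 + p)/(2*k) (D(k, p) = (-1186 + p)/((2*k)) = (-1186 + p)*(1/(2*k)) = (-1186 + p)/(2*k))
s(n) = 0 (s(n) = sqrt(-1 + 1) = sqrt(0) = 0)
d = -19920 (d = -498*(0 + 40) = -498*40 = -19920)
d - D(33, -678) = -19920 - (-1186 - 678)/(2*33) = -19920 - (-1864)/(2*33) = -19920 - 1*(-932/33) = -19920 + 932/33 = -656428/33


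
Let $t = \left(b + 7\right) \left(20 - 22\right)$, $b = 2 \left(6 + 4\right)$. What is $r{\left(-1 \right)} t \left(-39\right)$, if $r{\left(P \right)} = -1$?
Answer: $-2106$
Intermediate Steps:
$b = 20$ ($b = 2 \cdot 10 = 20$)
$t = -54$ ($t = \left(20 + 7\right) \left(20 - 22\right) = 27 \left(-2\right) = -54$)
$r{\left(-1 \right)} t \left(-39\right) = \left(-1\right) \left(-54\right) \left(-39\right) = 54 \left(-39\right) = -2106$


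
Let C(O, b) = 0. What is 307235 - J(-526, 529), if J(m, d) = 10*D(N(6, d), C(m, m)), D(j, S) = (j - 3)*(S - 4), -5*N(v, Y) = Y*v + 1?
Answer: 281715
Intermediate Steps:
N(v, Y) = -⅕ - Y*v/5 (N(v, Y) = -(Y*v + 1)/5 = -(1 + Y*v)/5 = -⅕ - Y*v/5)
D(j, S) = (-4 + S)*(-3 + j) (D(j, S) = (-3 + j)*(-4 + S) = (-4 + S)*(-3 + j))
J(m, d) = 128 + 48*d (J(m, d) = 10*(12 - 4*(-⅕ - ⅕*d*6) - 3*0 + 0*(-⅕ - ⅕*d*6)) = 10*(12 - 4*(-⅕ - 6*d/5) + 0 + 0*(-⅕ - 6*d/5)) = 10*(12 + (⅘ + 24*d/5) + 0 + 0) = 10*(64/5 + 24*d/5) = 128 + 48*d)
307235 - J(-526, 529) = 307235 - (128 + 48*529) = 307235 - (128 + 25392) = 307235 - 1*25520 = 307235 - 25520 = 281715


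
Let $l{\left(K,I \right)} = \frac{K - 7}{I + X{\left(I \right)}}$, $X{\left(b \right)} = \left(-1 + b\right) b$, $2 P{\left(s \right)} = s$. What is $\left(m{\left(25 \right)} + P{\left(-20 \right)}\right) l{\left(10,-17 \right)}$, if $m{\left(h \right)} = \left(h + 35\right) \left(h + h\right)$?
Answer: $\frac{8970}{289} \approx 31.038$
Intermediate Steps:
$P{\left(s \right)} = \frac{s}{2}$
$X{\left(b \right)} = b \left(-1 + b\right)$
$m{\left(h \right)} = 2 h \left(35 + h\right)$ ($m{\left(h \right)} = \left(35 + h\right) 2 h = 2 h \left(35 + h\right)$)
$l{\left(K,I \right)} = \frac{-7 + K}{I + I \left(-1 + I\right)}$ ($l{\left(K,I \right)} = \frac{K - 7}{I + I \left(-1 + I\right)} = \frac{-7 + K}{I + I \left(-1 + I\right)}$)
$\left(m{\left(25 \right)} + P{\left(-20 \right)}\right) l{\left(10,-17 \right)} = \left(2 \cdot 25 \left(35 + 25\right) + \frac{1}{2} \left(-20\right)\right) \frac{-7 + 10}{289} = \left(2 \cdot 25 \cdot 60 - 10\right) \frac{1}{289} \cdot 3 = \left(3000 - 10\right) \frac{3}{289} = 2990 \cdot \frac{3}{289} = \frac{8970}{289}$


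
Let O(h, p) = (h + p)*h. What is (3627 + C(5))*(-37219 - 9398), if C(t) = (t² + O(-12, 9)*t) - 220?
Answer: -168380604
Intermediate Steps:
O(h, p) = h*(h + p)
C(t) = -220 + t² + 36*t (C(t) = (t² + (-12*(-12 + 9))*t) - 220 = (t² + (-12*(-3))*t) - 220 = (t² + 36*t) - 220 = -220 + t² + 36*t)
(3627 + C(5))*(-37219 - 9398) = (3627 + (-220 + 5² + 36*5))*(-37219 - 9398) = (3627 + (-220 + 25 + 180))*(-46617) = (3627 - 15)*(-46617) = 3612*(-46617) = -168380604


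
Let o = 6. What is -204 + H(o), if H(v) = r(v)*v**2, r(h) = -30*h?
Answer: -6684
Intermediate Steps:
r(h) = -30*h
H(v) = -30*v**3 (H(v) = (-30*v)*v**2 = -30*v**3)
-204 + H(o) = -204 - 30*6**3 = -204 - 30*216 = -204 - 6480 = -6684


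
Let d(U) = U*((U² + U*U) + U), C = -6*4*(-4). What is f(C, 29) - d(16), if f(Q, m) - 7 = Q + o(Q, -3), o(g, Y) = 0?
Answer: -8345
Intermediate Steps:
C = 96 (C = -1*24*(-4) = -24*(-4) = 96)
f(Q, m) = 7 + Q (f(Q, m) = 7 + (Q + 0) = 7 + Q)
d(U) = U*(U + 2*U²) (d(U) = U*((U² + U²) + U) = U*(2*U² + U) = U*(U + 2*U²))
f(C, 29) - d(16) = (7 + 96) - 16²*(1 + 2*16) = 103 - 256*(1 + 32) = 103 - 256*33 = 103 - 1*8448 = 103 - 8448 = -8345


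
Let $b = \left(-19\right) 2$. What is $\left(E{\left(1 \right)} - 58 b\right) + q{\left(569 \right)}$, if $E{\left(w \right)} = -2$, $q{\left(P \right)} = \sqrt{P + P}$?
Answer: $2202 + \sqrt{1138} \approx 2235.7$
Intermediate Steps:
$q{\left(P \right)} = \sqrt{2} \sqrt{P}$ ($q{\left(P \right)} = \sqrt{2 P} = \sqrt{2} \sqrt{P}$)
$b = -38$
$\left(E{\left(1 \right)} - 58 b\right) + q{\left(569 \right)} = \left(-2 - -2204\right) + \sqrt{2} \sqrt{569} = \left(-2 + 2204\right) + \sqrt{1138} = 2202 + \sqrt{1138}$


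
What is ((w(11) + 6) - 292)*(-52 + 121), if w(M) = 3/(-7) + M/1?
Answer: -133032/7 ≈ -19005.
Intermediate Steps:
w(M) = -3/7 + M (w(M) = 3*(-⅐) + M*1 = -3/7 + M)
((w(11) + 6) - 292)*(-52 + 121) = (((-3/7 + 11) + 6) - 292)*(-52 + 121) = ((74/7 + 6) - 292)*69 = (116/7 - 292)*69 = -1928/7*69 = -133032/7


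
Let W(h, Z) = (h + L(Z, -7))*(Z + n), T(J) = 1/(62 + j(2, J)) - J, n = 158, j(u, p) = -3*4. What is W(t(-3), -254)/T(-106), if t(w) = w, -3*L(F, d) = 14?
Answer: 36800/5301 ≈ 6.9421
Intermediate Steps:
j(u, p) = -12
L(F, d) = -14/3 (L(F, d) = -⅓*14 = -14/3)
T(J) = 1/50 - J (T(J) = 1/(62 - 12) - J = 1/50 - J)
W(h, Z) = (158 + Z)*(-14/3 + h) (W(h, Z) = (h - 14/3)*(Z + 158) = (-14/3 + h)*(158 + Z) = (158 + Z)*(-14/3 + h))
W(t(-3), -254)/T(-106) = (-2212/3 + 158*(-3) - 14/3*(-254) - 254*(-3))/(1/50 - 1*(-106)) = (-2212/3 - 474 + 3556/3 + 762)/(1/50 + 106) = 736/(5301/50) = 736*(50/5301) = 36800/5301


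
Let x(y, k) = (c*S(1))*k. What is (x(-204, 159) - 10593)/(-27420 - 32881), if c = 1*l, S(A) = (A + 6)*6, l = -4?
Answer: 37305/60301 ≈ 0.61865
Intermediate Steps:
S(A) = 36 + 6*A (S(A) = (6 + A)*6 = 36 + 6*A)
c = -4 (c = 1*(-4) = -4)
x(y, k) = -168*k (x(y, k) = (-4*(36 + 6*1))*k = (-4*(36 + 6))*k = (-4*42)*k = -168*k)
(x(-204, 159) - 10593)/(-27420 - 32881) = (-168*159 - 10593)/(-27420 - 32881) = (-26712 - 10593)/(-60301) = -37305*(-1/60301) = 37305/60301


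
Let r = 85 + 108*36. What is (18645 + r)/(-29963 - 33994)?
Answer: -22618/63957 ≈ -0.35364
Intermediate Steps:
r = 3973 (r = 85 + 3888 = 3973)
(18645 + r)/(-29963 - 33994) = (18645 + 3973)/(-29963 - 33994) = 22618/(-63957) = 22618*(-1/63957) = -22618/63957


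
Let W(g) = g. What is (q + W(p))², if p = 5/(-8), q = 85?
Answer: 455625/64 ≈ 7119.1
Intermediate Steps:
p = -5/8 (p = 5*(-⅛) = -5/8 ≈ -0.62500)
(q + W(p))² = (85 - 5/8)² = (675/8)² = 455625/64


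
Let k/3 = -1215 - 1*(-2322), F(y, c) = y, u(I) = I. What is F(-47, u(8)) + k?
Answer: 3274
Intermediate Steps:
k = 3321 (k = 3*(-1215 - 1*(-2322)) = 3*(-1215 + 2322) = 3*1107 = 3321)
F(-47, u(8)) + k = -47 + 3321 = 3274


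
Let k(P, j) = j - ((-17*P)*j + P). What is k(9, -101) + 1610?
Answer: -13953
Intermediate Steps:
k(P, j) = j - P + 17*P*j (k(P, j) = j - (-17*P*j + P) = j - (P - 17*P*j) = j + (-P + 17*P*j) = j - P + 17*P*j)
k(9, -101) + 1610 = (-101 - 1*9 + 17*9*(-101)) + 1610 = (-101 - 9 - 15453) + 1610 = -15563 + 1610 = -13953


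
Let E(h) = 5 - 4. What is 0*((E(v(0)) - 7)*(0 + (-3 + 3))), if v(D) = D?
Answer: 0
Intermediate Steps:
E(h) = 1
0*((E(v(0)) - 7)*(0 + (-3 + 3))) = 0*((1 - 7)*(0 + (-3 + 3))) = 0*(-6*(0 + 0)) = 0*(-6*0) = 0*0 = 0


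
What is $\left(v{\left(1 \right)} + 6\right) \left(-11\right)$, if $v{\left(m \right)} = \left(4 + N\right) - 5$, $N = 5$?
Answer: $-110$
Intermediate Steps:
$v{\left(m \right)} = 4$ ($v{\left(m \right)} = \left(4 + 5\right) - 5 = 9 - 5 = 4$)
$\left(v{\left(1 \right)} + 6\right) \left(-11\right) = \left(4 + 6\right) \left(-11\right) = 10 \left(-11\right) = -110$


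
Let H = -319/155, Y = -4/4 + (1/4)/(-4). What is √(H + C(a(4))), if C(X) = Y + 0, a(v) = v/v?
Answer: I*√1199545/620 ≈ 1.7665*I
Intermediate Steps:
Y = -17/16 (Y = -4*¼ + (1*(¼))*(-¼) = -1 + (¼)*(-¼) = -1 - 1/16 = -17/16 ≈ -1.0625)
a(v) = 1
C(X) = -17/16 (C(X) = -17/16 + 0 = -17/16)
H = -319/155 (H = -319*1/155 = -319/155 ≈ -2.0581)
√(H + C(a(4))) = √(-319/155 - 17/16) = √(-7739/2480) = I*√1199545/620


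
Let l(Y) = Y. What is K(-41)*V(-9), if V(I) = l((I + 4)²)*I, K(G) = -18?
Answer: 4050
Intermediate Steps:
V(I) = I*(4 + I)² (V(I) = (I + 4)²*I = (4 + I)²*I = I*(4 + I)²)
K(-41)*V(-9) = -(-162)*(4 - 9)² = -(-162)*(-5)² = -(-162)*25 = -18*(-225) = 4050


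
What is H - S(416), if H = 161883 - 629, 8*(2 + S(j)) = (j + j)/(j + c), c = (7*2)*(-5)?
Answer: 27897236/173 ≈ 1.6126e+5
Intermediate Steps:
c = -70 (c = 14*(-5) = -70)
S(j) = -2 + j/(4*(-70 + j)) (S(j) = -2 + ((j + j)/(j - 70))/8 = -2 + ((2*j)/(-70 + j))/8 = -2 + (2*j/(-70 + j))/8 = -2 + j/(4*(-70 + j)))
H = 161254
H - S(416) = 161254 - 7*(80 - 1*416)/(4*(-70 + 416)) = 161254 - 7*(80 - 416)/(4*346) = 161254 - 7*(-336)/(4*346) = 161254 - 1*(-294/173) = 161254 + 294/173 = 27897236/173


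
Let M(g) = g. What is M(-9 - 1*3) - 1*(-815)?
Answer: 803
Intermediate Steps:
M(-9 - 1*3) - 1*(-815) = (-9 - 1*3) - 1*(-815) = (-9 - 3) + 815 = -12 + 815 = 803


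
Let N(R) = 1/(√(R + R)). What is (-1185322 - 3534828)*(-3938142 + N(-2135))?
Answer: 18588620961300 + 472015*I*√4270/427 ≈ 1.8589e+13 + 72234.0*I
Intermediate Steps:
N(R) = √2/(2*√R) (N(R) = 1/(√(2*R)) = 1/(√2*√R) = √2/(2*√R))
(-1185322 - 3534828)*(-3938142 + N(-2135)) = (-1185322 - 3534828)*(-3938142 + √2/(2*√(-2135))) = -4720150*(-3938142 + √2*(-I*√2135/2135)/2) = -4720150*(-3938142 - I*√4270/4270) = 18588620961300 + 472015*I*√4270/427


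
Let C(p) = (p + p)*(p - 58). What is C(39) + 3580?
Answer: 2098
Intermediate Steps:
C(p) = 2*p*(-58 + p) (C(p) = (2*p)*(-58 + p) = 2*p*(-58 + p))
C(39) + 3580 = 2*39*(-58 + 39) + 3580 = 2*39*(-19) + 3580 = -1482 + 3580 = 2098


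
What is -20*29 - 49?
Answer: -629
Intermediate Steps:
-20*29 - 49 = -580 - 49 = -629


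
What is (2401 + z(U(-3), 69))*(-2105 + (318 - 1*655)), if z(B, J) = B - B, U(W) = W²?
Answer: -5863242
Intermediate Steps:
z(B, J) = 0
(2401 + z(U(-3), 69))*(-2105 + (318 - 1*655)) = (2401 + 0)*(-2105 + (318 - 1*655)) = 2401*(-2105 + (318 - 655)) = 2401*(-2105 - 337) = 2401*(-2442) = -5863242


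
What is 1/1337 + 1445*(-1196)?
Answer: -2310630139/1337 ≈ -1.7282e+6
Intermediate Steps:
1/1337 + 1445*(-1196) = 1/1337 - 1728220 = -2310630139/1337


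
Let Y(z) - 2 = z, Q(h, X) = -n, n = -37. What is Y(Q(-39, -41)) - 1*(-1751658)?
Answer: 1751697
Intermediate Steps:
Q(h, X) = 37 (Q(h, X) = -1*(-37) = 37)
Y(z) = 2 + z
Y(Q(-39, -41)) - 1*(-1751658) = (2 + 37) - 1*(-1751658) = 39 + 1751658 = 1751697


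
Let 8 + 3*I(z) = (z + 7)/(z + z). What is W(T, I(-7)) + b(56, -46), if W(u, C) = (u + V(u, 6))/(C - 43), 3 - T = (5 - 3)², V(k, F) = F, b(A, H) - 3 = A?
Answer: 8068/137 ≈ 58.891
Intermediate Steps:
b(A, H) = 3 + A
I(z) = -8/3 + (7 + z)/(6*z) (I(z) = -8/3 + ((z + 7)/(z + z))/3 = -8/3 + ((7 + z)/((2*z)))/3 = -8/3 + ((7 + z)*(1/(2*z)))/3 = -8/3 + ((7 + z)/(2*z))/3 = -8/3 + (7 + z)/(6*z))
T = -1 (T = 3 - (5 - 3)² = 3 - 1*2² = 3 - 1*4 = 3 - 4 = -1)
W(u, C) = (6 + u)/(-43 + C) (W(u, C) = (u + 6)/(C - 43) = (6 + u)/(-43 + C))
W(T, I(-7)) + b(56, -46) = (6 - 1)/(-43 + (⅙)*(7 - 15*(-7))/(-7)) + (3 + 56) = 5/(-43 + (⅙)*(-⅐)*(7 + 105)) + 59 = 5/(-43 + (⅙)*(-⅐)*112) + 59 = 5/(-43 - 8/3) + 59 = 5/(-137/3) + 59 = -3/137*5 + 59 = -15/137 + 59 = 8068/137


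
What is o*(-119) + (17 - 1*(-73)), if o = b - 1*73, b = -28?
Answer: 12109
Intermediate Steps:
o = -101 (o = -28 - 1*73 = -28 - 73 = -101)
o*(-119) + (17 - 1*(-73)) = -101*(-119) + (17 - 1*(-73)) = 12019 + (17 + 73) = 12019 + 90 = 12109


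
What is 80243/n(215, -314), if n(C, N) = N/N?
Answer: 80243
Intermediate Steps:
n(C, N) = 1
80243/n(215, -314) = 80243/1 = 80243*1 = 80243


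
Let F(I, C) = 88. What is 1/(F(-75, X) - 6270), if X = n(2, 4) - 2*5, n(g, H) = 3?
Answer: -1/6182 ≈ -0.00016176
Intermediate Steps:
X = -7 (X = 3 - 2*5 = 3 - 10 = -7)
1/(F(-75, X) - 6270) = 1/(88 - 6270) = 1/(-6182) = -1/6182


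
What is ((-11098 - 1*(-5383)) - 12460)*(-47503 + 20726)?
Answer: 486671975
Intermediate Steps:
((-11098 - 1*(-5383)) - 12460)*(-47503 + 20726) = ((-11098 + 5383) - 12460)*(-26777) = (-5715 - 12460)*(-26777) = -18175*(-26777) = 486671975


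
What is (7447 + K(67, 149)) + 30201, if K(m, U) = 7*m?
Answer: 38117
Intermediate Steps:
(7447 + K(67, 149)) + 30201 = (7447 + 7*67) + 30201 = (7447 + 469) + 30201 = 7916 + 30201 = 38117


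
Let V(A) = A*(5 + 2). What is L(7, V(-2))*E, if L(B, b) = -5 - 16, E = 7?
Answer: -147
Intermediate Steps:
V(A) = 7*A (V(A) = A*7 = 7*A)
L(B, b) = -21
L(7, V(-2))*E = -21*7 = -147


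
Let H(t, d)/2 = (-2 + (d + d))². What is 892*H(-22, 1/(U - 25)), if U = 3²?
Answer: 64447/8 ≈ 8055.9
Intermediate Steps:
U = 9
H(t, d) = 2*(-2 + 2*d)² (H(t, d) = 2*(-2 + (d + d))² = 2*(-2 + 2*d)²)
892*H(-22, 1/(U - 25)) = 892*(8*(-1 + 1/(9 - 25))²) = 892*(8*(-1 + 1/(-16))²) = 892*(8*(-1 - 1/16)²) = 892*(8*(-17/16)²) = 892*(8*(289/256)) = 892*(289/32) = 64447/8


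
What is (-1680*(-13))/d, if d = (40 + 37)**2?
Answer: 3120/847 ≈ 3.6836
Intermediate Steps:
d = 5929 (d = 77**2 = 5929)
(-1680*(-13))/d = -1680*(-13)/5929 = 21840*(1/5929) = 3120/847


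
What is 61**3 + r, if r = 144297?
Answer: 371278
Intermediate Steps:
61**3 + r = 61**3 + 144297 = 226981 + 144297 = 371278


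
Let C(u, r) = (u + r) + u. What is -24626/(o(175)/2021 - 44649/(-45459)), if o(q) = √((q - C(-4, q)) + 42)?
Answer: -360060149689101818/14360432830673 + 906957402863390*√2/14360432830673 ≈ -24984.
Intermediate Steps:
C(u, r) = r + 2*u (C(u, r) = (r + u) + u = r + 2*u)
o(q) = 5*√2 (o(q) = √((q - (q + 2*(-4))) + 42) = √((q - (q - 8)) + 42) = √((q - (-8 + q)) + 42) = √((q + (8 - q)) + 42) = √(8 + 42) = √50 = 5*√2)
-24626/(o(175)/2021 - 44649/(-45459)) = -24626/((5*√2)/2021 - 44649/(-45459)) = -24626/((5*√2)*(1/2021) - 44649*(-1/45459)) = -24626/(5*√2/2021 + 4961/5051) = -24626/(4961/5051 + 5*√2/2021)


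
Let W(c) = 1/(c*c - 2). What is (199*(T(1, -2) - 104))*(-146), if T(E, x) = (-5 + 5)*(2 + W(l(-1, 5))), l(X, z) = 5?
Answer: 3021616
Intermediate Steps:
W(c) = 1/(-2 + c**2) (W(c) = 1/(c**2 - 2) = 1/(-2 + c**2))
T(E, x) = 0 (T(E, x) = (-5 + 5)*(2 + 1/(-2 + 5**2)) = 0*(2 + 1/(-2 + 25)) = 0*(2 + 1/23) = 0*(47/23) = 0)
(199*(T(1, -2) - 104))*(-146) = (199*(0 - 104))*(-146) = (199*(-104))*(-146) = -20696*(-146) = 3021616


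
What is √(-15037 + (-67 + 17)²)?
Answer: 3*I*√1393 ≈ 111.97*I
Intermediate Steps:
√(-15037 + (-67 + 17)²) = √(-15037 + (-50)²) = √(-15037 + 2500) = √(-12537) = 3*I*√1393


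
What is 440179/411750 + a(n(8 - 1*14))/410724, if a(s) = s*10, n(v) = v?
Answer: 1673771987/1565885250 ≈ 1.0689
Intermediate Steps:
a(s) = 10*s
440179/411750 + a(n(8 - 1*14))/410724 = 440179/411750 + (10*(8 - 1*14))/410724 = 440179*(1/411750) + (10*(8 - 14))*(1/410724) = 440179/411750 + (10*(-6))*(1/410724) = 440179/411750 - 60*1/410724 = 440179/411750 - 5/34227 = 1673771987/1565885250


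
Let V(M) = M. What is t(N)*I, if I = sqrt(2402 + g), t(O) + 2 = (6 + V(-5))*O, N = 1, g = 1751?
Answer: -sqrt(4153) ≈ -64.444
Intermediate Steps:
t(O) = -2 + O (t(O) = -2 + (6 - 5)*O = -2 + 1*O = -2 + O)
I = sqrt(4153) (I = sqrt(2402 + 1751) = sqrt(4153) ≈ 64.444)
t(N)*I = (-2 + 1)*sqrt(4153) = -sqrt(4153)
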